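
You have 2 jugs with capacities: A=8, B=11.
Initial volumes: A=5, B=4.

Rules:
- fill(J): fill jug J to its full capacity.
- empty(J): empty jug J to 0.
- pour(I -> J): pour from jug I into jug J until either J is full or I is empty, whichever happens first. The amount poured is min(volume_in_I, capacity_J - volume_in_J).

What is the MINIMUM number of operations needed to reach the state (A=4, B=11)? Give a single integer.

Answer: 3

Derivation:
BFS from (A=5, B=4). One shortest path:
  1. empty(A) -> (A=0 B=4)
  2. pour(B -> A) -> (A=4 B=0)
  3. fill(B) -> (A=4 B=11)
Reached target in 3 moves.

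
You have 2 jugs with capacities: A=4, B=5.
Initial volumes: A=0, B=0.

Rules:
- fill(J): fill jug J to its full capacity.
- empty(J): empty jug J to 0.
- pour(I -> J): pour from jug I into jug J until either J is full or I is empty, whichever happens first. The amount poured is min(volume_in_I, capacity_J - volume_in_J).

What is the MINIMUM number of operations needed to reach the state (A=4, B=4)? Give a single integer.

BFS from (A=0, B=0). One shortest path:
  1. fill(A) -> (A=4 B=0)
  2. pour(A -> B) -> (A=0 B=4)
  3. fill(A) -> (A=4 B=4)
Reached target in 3 moves.

Answer: 3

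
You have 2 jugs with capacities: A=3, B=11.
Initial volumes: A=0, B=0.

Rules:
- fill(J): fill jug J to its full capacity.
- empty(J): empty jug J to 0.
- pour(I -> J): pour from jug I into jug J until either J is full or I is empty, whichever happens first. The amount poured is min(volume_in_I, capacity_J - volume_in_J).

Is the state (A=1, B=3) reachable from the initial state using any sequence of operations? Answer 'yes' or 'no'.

BFS explored all 28 reachable states.
Reachable set includes: (0,0), (0,1), (0,2), (0,3), (0,4), (0,5), (0,6), (0,7), (0,8), (0,9), (0,10), (0,11) ...
Target (A=1, B=3) not in reachable set → no.

Answer: no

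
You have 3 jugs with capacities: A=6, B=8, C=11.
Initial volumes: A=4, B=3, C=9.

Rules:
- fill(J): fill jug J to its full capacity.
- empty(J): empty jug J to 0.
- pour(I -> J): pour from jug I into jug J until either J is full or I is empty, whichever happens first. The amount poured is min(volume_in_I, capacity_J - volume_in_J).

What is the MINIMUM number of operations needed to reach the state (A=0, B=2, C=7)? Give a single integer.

Answer: 5

Derivation:
BFS from (A=4, B=3, C=9). One shortest path:
  1. empty(A) -> (A=0 B=3 C=9)
  2. empty(B) -> (A=0 B=0 C=9)
  3. pour(C -> B) -> (A=0 B=8 C=1)
  4. pour(B -> A) -> (A=6 B=2 C=1)
  5. pour(A -> C) -> (A=0 B=2 C=7)
Reached target in 5 moves.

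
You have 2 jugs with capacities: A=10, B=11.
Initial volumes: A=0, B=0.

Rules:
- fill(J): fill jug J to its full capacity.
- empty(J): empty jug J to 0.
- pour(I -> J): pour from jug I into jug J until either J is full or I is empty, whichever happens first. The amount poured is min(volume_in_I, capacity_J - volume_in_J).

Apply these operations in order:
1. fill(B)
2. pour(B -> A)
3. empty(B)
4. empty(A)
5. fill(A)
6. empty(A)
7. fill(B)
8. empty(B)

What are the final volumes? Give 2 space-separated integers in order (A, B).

Answer: 0 0

Derivation:
Step 1: fill(B) -> (A=0 B=11)
Step 2: pour(B -> A) -> (A=10 B=1)
Step 3: empty(B) -> (A=10 B=0)
Step 4: empty(A) -> (A=0 B=0)
Step 5: fill(A) -> (A=10 B=0)
Step 6: empty(A) -> (A=0 B=0)
Step 7: fill(B) -> (A=0 B=11)
Step 8: empty(B) -> (A=0 B=0)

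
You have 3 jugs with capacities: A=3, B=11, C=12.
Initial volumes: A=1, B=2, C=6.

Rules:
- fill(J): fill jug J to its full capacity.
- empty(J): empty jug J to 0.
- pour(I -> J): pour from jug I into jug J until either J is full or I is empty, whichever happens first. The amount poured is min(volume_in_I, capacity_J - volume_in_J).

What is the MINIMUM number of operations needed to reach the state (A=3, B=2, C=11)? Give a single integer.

BFS from (A=1, B=2, C=6). One shortest path:
  1. fill(A) -> (A=3 B=2 C=6)
  2. empty(C) -> (A=3 B=2 C=0)
  3. pour(A -> C) -> (A=0 B=2 C=3)
  4. pour(B -> A) -> (A=2 B=0 C=3)
  5. fill(B) -> (A=2 B=11 C=3)
  6. pour(B -> C) -> (A=2 B=2 C=12)
  7. pour(C -> A) -> (A=3 B=2 C=11)
Reached target in 7 moves.

Answer: 7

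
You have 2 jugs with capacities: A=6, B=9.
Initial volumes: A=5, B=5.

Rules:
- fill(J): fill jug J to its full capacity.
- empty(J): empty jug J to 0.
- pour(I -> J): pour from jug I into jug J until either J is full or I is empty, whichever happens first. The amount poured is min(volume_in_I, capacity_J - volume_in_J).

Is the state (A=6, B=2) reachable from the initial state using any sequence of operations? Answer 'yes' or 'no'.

Answer: yes

Derivation:
BFS from (A=5, B=5):
  1. fill(B) -> (A=5 B=9)
  2. pour(B -> A) -> (A=6 B=8)
  3. empty(A) -> (A=0 B=8)
  4. pour(B -> A) -> (A=6 B=2)
Target reached → yes.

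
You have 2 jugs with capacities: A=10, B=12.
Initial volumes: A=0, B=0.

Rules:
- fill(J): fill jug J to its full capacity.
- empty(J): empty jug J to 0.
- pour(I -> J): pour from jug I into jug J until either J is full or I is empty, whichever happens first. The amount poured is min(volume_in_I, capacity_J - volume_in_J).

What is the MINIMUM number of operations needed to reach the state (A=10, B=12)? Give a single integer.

BFS from (A=0, B=0). One shortest path:
  1. fill(A) -> (A=10 B=0)
  2. fill(B) -> (A=10 B=12)
Reached target in 2 moves.

Answer: 2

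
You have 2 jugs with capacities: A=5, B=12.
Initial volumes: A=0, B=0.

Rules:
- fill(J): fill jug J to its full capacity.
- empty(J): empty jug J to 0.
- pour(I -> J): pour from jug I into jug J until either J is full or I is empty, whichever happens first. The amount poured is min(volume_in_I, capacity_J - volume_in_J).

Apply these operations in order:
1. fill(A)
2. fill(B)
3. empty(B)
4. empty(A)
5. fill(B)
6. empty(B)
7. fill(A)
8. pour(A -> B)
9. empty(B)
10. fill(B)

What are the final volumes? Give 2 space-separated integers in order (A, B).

Step 1: fill(A) -> (A=5 B=0)
Step 2: fill(B) -> (A=5 B=12)
Step 3: empty(B) -> (A=5 B=0)
Step 4: empty(A) -> (A=0 B=0)
Step 5: fill(B) -> (A=0 B=12)
Step 6: empty(B) -> (A=0 B=0)
Step 7: fill(A) -> (A=5 B=0)
Step 8: pour(A -> B) -> (A=0 B=5)
Step 9: empty(B) -> (A=0 B=0)
Step 10: fill(B) -> (A=0 B=12)

Answer: 0 12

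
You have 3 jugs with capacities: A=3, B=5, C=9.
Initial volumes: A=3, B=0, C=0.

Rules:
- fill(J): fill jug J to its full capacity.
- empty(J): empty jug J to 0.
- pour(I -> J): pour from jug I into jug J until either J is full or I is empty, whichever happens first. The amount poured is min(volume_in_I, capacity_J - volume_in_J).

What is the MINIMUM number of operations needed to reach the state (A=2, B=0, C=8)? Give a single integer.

BFS from (A=3, B=0, C=0). One shortest path:
  1. empty(A) -> (A=0 B=0 C=0)
  2. fill(B) -> (A=0 B=5 C=0)
  3. pour(B -> A) -> (A=3 B=2 C=0)
  4. pour(A -> C) -> (A=0 B=2 C=3)
  5. pour(B -> A) -> (A=2 B=0 C=3)
  6. fill(B) -> (A=2 B=5 C=3)
  7. pour(B -> C) -> (A=2 B=0 C=8)
Reached target in 7 moves.

Answer: 7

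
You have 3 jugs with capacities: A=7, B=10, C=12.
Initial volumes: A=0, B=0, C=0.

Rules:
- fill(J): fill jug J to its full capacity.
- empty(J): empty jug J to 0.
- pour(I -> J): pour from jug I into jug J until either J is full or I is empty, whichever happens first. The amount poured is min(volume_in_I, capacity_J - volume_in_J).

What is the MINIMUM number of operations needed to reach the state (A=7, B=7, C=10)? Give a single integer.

BFS from (A=0, B=0, C=0). One shortest path:
  1. fill(A) -> (A=7 B=0 C=0)
  2. fill(B) -> (A=7 B=10 C=0)
  3. pour(B -> C) -> (A=7 B=0 C=10)
  4. pour(A -> B) -> (A=0 B=7 C=10)
  5. fill(A) -> (A=7 B=7 C=10)
Reached target in 5 moves.

Answer: 5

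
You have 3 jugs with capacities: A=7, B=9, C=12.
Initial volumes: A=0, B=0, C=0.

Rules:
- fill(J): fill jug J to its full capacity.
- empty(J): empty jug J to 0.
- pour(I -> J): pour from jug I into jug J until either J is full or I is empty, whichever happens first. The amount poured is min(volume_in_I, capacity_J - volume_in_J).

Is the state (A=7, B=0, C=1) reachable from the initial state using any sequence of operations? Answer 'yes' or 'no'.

Answer: yes

Derivation:
BFS from (A=0, B=0, C=0):
  1. fill(A) -> (A=7 B=0 C=0)
  2. fill(C) -> (A=7 B=0 C=12)
  3. pour(A -> B) -> (A=0 B=7 C=12)
  4. fill(A) -> (A=7 B=7 C=12)
  5. pour(C -> B) -> (A=7 B=9 C=10)
  6. empty(B) -> (A=7 B=0 C=10)
  7. pour(C -> B) -> (A=7 B=9 C=1)
  8. empty(B) -> (A=7 B=0 C=1)
Target reached → yes.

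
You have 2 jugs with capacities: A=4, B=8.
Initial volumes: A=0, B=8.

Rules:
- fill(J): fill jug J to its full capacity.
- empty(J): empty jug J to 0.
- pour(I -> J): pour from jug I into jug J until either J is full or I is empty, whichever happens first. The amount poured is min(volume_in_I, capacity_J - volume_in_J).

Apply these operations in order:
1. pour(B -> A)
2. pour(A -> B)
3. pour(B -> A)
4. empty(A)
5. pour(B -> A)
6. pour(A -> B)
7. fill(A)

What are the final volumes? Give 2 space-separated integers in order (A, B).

Step 1: pour(B -> A) -> (A=4 B=4)
Step 2: pour(A -> B) -> (A=0 B=8)
Step 3: pour(B -> A) -> (A=4 B=4)
Step 4: empty(A) -> (A=0 B=4)
Step 5: pour(B -> A) -> (A=4 B=0)
Step 6: pour(A -> B) -> (A=0 B=4)
Step 7: fill(A) -> (A=4 B=4)

Answer: 4 4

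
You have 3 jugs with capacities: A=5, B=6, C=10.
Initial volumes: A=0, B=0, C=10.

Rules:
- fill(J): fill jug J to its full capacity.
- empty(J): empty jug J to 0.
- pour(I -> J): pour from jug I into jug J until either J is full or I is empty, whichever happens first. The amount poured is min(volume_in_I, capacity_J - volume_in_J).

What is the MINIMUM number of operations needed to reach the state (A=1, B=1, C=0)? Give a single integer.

BFS from (A=0, B=0, C=10). One shortest path:
  1. fill(B) -> (A=0 B=6 C=10)
  2. empty(C) -> (A=0 B=6 C=0)
  3. pour(B -> C) -> (A=0 B=0 C=6)
  4. fill(B) -> (A=0 B=6 C=6)
  5. pour(B -> A) -> (A=5 B=1 C=6)
  6. pour(A -> C) -> (A=1 B=1 C=10)
  7. empty(C) -> (A=1 B=1 C=0)
Reached target in 7 moves.

Answer: 7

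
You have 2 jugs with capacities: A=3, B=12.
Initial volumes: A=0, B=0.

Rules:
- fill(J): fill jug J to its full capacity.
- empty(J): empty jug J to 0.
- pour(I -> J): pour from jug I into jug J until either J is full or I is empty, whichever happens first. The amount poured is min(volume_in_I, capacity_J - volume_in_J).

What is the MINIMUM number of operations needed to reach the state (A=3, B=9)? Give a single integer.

Answer: 2

Derivation:
BFS from (A=0, B=0). One shortest path:
  1. fill(B) -> (A=0 B=12)
  2. pour(B -> A) -> (A=3 B=9)
Reached target in 2 moves.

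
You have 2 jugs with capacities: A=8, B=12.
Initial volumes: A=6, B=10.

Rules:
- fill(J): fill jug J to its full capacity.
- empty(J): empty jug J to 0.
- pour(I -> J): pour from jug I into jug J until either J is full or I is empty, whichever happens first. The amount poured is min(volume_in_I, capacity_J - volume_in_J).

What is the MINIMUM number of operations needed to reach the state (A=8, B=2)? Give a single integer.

Answer: 2

Derivation:
BFS from (A=6, B=10). One shortest path:
  1. empty(A) -> (A=0 B=10)
  2. pour(B -> A) -> (A=8 B=2)
Reached target in 2 moves.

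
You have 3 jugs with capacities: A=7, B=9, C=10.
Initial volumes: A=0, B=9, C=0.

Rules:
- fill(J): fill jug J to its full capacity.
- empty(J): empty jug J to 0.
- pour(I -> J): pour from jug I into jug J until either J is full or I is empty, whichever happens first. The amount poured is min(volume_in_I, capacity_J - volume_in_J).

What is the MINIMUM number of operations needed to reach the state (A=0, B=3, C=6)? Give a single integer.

Answer: 8

Derivation:
BFS from (A=0, B=9, C=0). One shortest path:
  1. fill(A) -> (A=7 B=9 C=0)
  2. pour(A -> C) -> (A=0 B=9 C=7)
  3. pour(B -> C) -> (A=0 B=6 C=10)
  4. pour(C -> A) -> (A=7 B=6 C=3)
  5. empty(A) -> (A=0 B=6 C=3)
  6. pour(B -> A) -> (A=6 B=0 C=3)
  7. pour(C -> B) -> (A=6 B=3 C=0)
  8. pour(A -> C) -> (A=0 B=3 C=6)
Reached target in 8 moves.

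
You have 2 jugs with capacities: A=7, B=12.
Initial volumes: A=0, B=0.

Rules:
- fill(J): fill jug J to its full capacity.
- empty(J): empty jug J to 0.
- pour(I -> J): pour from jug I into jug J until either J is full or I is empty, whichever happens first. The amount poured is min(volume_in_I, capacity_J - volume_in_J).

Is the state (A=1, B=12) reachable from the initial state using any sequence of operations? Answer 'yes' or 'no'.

Answer: yes

Derivation:
BFS from (A=0, B=0):
  1. fill(B) -> (A=0 B=12)
  2. pour(B -> A) -> (A=7 B=5)
  3. empty(A) -> (A=0 B=5)
  4. pour(B -> A) -> (A=5 B=0)
  5. fill(B) -> (A=5 B=12)
  6. pour(B -> A) -> (A=7 B=10)
  7. empty(A) -> (A=0 B=10)
  8. pour(B -> A) -> (A=7 B=3)
  9. empty(A) -> (A=0 B=3)
  10. pour(B -> A) -> (A=3 B=0)
  11. fill(B) -> (A=3 B=12)
  12. pour(B -> A) -> (A=7 B=8)
  13. empty(A) -> (A=0 B=8)
  14. pour(B -> A) -> (A=7 B=1)
  15. empty(A) -> (A=0 B=1)
  16. pour(B -> A) -> (A=1 B=0)
  17. fill(B) -> (A=1 B=12)
Target reached → yes.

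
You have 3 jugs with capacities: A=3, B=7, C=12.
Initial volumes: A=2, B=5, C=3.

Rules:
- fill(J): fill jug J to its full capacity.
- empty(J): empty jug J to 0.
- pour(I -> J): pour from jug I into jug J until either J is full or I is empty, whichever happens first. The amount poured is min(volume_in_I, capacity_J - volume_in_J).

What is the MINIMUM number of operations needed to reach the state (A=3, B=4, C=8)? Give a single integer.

BFS from (A=2, B=5, C=3). One shortest path:
  1. empty(A) -> (A=0 B=5 C=3)
  2. pour(B -> C) -> (A=0 B=0 C=8)
  3. fill(B) -> (A=0 B=7 C=8)
  4. pour(B -> A) -> (A=3 B=4 C=8)
Reached target in 4 moves.

Answer: 4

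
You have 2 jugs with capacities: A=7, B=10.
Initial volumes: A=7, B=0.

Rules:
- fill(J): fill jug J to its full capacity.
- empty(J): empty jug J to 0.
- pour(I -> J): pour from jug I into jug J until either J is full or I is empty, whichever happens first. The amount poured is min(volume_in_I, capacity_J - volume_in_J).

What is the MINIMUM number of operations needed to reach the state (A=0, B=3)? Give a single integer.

BFS from (A=7, B=0). One shortest path:
  1. empty(A) -> (A=0 B=0)
  2. fill(B) -> (A=0 B=10)
  3. pour(B -> A) -> (A=7 B=3)
  4. empty(A) -> (A=0 B=3)
Reached target in 4 moves.

Answer: 4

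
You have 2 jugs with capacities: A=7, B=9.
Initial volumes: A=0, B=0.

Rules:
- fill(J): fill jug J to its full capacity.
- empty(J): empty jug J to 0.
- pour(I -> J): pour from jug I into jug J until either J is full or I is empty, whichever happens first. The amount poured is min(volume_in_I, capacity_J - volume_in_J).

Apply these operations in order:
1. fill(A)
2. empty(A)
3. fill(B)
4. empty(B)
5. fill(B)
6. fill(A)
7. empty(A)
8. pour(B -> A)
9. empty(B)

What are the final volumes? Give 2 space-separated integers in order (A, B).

Answer: 7 0

Derivation:
Step 1: fill(A) -> (A=7 B=0)
Step 2: empty(A) -> (A=0 B=0)
Step 3: fill(B) -> (A=0 B=9)
Step 4: empty(B) -> (A=0 B=0)
Step 5: fill(B) -> (A=0 B=9)
Step 6: fill(A) -> (A=7 B=9)
Step 7: empty(A) -> (A=0 B=9)
Step 8: pour(B -> A) -> (A=7 B=2)
Step 9: empty(B) -> (A=7 B=0)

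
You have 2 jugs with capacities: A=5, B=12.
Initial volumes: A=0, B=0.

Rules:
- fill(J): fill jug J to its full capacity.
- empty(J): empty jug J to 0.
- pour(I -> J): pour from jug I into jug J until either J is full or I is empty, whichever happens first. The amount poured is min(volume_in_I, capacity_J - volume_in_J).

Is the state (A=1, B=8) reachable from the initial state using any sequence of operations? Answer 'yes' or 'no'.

BFS explored all 34 reachable states.
Reachable set includes: (0,0), (0,1), (0,2), (0,3), (0,4), (0,5), (0,6), (0,7), (0,8), (0,9), (0,10), (0,11) ...
Target (A=1, B=8) not in reachable set → no.

Answer: no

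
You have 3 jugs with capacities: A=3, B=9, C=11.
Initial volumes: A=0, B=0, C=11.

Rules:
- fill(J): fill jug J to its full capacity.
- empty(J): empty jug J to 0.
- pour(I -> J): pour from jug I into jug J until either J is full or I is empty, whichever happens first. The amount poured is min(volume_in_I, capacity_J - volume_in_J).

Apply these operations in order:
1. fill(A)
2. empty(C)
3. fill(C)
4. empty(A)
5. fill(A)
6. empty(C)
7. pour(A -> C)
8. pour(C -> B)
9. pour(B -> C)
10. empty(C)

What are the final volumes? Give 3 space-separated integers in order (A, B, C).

Answer: 0 0 0

Derivation:
Step 1: fill(A) -> (A=3 B=0 C=11)
Step 2: empty(C) -> (A=3 B=0 C=0)
Step 3: fill(C) -> (A=3 B=0 C=11)
Step 4: empty(A) -> (A=0 B=0 C=11)
Step 5: fill(A) -> (A=3 B=0 C=11)
Step 6: empty(C) -> (A=3 B=0 C=0)
Step 7: pour(A -> C) -> (A=0 B=0 C=3)
Step 8: pour(C -> B) -> (A=0 B=3 C=0)
Step 9: pour(B -> C) -> (A=0 B=0 C=3)
Step 10: empty(C) -> (A=0 B=0 C=0)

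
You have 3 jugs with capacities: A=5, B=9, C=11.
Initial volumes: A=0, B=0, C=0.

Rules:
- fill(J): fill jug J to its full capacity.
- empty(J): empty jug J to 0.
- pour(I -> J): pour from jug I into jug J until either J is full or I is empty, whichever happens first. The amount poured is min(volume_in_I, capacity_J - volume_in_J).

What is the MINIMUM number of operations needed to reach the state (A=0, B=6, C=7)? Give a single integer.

BFS from (A=0, B=0, C=0). One shortest path:
  1. fill(C) -> (A=0 B=0 C=11)
  2. pour(C -> B) -> (A=0 B=9 C=2)
  3. empty(B) -> (A=0 B=0 C=2)
  4. pour(C -> A) -> (A=2 B=0 C=0)
  5. fill(C) -> (A=2 B=0 C=11)
  6. pour(C -> B) -> (A=2 B=9 C=2)
  7. pour(B -> A) -> (A=5 B=6 C=2)
  8. pour(A -> C) -> (A=0 B=6 C=7)
Reached target in 8 moves.

Answer: 8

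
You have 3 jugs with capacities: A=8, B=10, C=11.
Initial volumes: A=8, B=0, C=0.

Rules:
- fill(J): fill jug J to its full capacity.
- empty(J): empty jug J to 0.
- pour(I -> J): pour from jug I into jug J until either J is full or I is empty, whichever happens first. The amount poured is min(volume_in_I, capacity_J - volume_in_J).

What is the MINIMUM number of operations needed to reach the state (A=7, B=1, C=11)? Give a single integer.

BFS from (A=8, B=0, C=0). One shortest path:
  1. fill(B) -> (A=8 B=10 C=0)
  2. pour(B -> C) -> (A=8 B=0 C=10)
  3. pour(A -> C) -> (A=7 B=0 C=11)
  4. pour(C -> B) -> (A=7 B=10 C=1)
  5. empty(B) -> (A=7 B=0 C=1)
  6. pour(C -> B) -> (A=7 B=1 C=0)
  7. fill(C) -> (A=7 B=1 C=11)
Reached target in 7 moves.

Answer: 7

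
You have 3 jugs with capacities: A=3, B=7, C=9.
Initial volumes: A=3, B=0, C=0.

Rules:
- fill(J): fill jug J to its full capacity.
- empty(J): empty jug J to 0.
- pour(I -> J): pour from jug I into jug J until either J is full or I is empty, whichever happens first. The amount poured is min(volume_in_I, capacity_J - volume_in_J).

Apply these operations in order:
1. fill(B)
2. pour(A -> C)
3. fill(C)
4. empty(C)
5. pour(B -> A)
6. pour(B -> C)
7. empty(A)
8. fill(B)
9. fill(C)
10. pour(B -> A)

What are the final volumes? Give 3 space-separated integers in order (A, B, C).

Answer: 3 4 9

Derivation:
Step 1: fill(B) -> (A=3 B=7 C=0)
Step 2: pour(A -> C) -> (A=0 B=7 C=3)
Step 3: fill(C) -> (A=0 B=7 C=9)
Step 4: empty(C) -> (A=0 B=7 C=0)
Step 5: pour(B -> A) -> (A=3 B=4 C=0)
Step 6: pour(B -> C) -> (A=3 B=0 C=4)
Step 7: empty(A) -> (A=0 B=0 C=4)
Step 8: fill(B) -> (A=0 B=7 C=4)
Step 9: fill(C) -> (A=0 B=7 C=9)
Step 10: pour(B -> A) -> (A=3 B=4 C=9)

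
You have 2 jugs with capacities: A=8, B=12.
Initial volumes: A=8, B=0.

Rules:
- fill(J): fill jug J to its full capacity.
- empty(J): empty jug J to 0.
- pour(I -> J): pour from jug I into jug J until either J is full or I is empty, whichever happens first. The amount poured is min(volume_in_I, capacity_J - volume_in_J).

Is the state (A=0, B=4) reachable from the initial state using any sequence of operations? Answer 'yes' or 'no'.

BFS from (A=8, B=0):
  1. empty(A) -> (A=0 B=0)
  2. fill(B) -> (A=0 B=12)
  3. pour(B -> A) -> (A=8 B=4)
  4. empty(A) -> (A=0 B=4)
Target reached → yes.

Answer: yes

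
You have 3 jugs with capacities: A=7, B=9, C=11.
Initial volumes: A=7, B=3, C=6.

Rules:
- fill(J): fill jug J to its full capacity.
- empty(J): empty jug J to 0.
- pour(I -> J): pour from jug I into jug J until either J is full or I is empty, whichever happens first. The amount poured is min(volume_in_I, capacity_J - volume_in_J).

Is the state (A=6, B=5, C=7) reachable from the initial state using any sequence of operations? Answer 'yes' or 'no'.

BFS explored all 480 reachable states.
Reachable set includes: (0,0,0), (0,0,1), (0,0,2), (0,0,3), (0,0,4), (0,0,5), (0,0,6), (0,0,7), (0,0,8), (0,0,9), (0,0,10), (0,0,11) ...
Target (A=6, B=5, C=7) not in reachable set → no.

Answer: no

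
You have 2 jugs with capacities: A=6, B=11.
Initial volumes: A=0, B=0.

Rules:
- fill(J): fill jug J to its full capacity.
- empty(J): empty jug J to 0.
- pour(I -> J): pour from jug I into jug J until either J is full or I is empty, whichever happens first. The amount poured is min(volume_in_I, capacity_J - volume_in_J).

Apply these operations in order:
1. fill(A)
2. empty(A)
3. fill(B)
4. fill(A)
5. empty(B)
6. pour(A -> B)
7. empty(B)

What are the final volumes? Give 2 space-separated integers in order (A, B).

Answer: 0 0

Derivation:
Step 1: fill(A) -> (A=6 B=0)
Step 2: empty(A) -> (A=0 B=0)
Step 3: fill(B) -> (A=0 B=11)
Step 4: fill(A) -> (A=6 B=11)
Step 5: empty(B) -> (A=6 B=0)
Step 6: pour(A -> B) -> (A=0 B=6)
Step 7: empty(B) -> (A=0 B=0)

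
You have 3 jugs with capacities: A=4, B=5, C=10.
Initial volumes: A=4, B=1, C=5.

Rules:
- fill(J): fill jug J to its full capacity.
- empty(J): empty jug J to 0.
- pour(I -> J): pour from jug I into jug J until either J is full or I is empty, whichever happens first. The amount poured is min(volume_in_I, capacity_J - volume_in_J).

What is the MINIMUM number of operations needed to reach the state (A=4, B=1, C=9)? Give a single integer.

BFS from (A=4, B=1, C=5). One shortest path:
  1. pour(A -> C) -> (A=0 B=1 C=9)
  2. fill(A) -> (A=4 B=1 C=9)
Reached target in 2 moves.

Answer: 2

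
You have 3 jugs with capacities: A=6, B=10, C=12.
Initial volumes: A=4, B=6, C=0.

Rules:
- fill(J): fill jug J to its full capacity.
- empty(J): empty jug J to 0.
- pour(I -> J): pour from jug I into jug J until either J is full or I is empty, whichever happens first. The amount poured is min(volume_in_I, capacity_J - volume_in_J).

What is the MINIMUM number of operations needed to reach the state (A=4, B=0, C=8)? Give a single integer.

Answer: 3

Derivation:
BFS from (A=4, B=6, C=0). One shortest path:
  1. fill(C) -> (A=4 B=6 C=12)
  2. pour(C -> B) -> (A=4 B=10 C=8)
  3. empty(B) -> (A=4 B=0 C=8)
Reached target in 3 moves.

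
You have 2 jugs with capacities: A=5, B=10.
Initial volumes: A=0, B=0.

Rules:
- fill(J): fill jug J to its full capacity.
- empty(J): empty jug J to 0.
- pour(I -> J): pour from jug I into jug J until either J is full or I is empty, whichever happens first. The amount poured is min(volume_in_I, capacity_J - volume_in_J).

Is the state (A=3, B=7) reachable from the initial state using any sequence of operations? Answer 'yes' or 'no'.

BFS explored all 6 reachable states.
Reachable set includes: (0,0), (0,5), (0,10), (5,0), (5,5), (5,10)
Target (A=3, B=7) not in reachable set → no.

Answer: no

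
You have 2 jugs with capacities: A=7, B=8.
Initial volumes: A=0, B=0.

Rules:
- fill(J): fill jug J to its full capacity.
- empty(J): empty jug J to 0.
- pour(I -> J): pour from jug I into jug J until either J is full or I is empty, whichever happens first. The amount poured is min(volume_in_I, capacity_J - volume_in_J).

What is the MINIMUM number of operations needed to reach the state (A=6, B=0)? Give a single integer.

Answer: 5

Derivation:
BFS from (A=0, B=0). One shortest path:
  1. fill(A) -> (A=7 B=0)
  2. pour(A -> B) -> (A=0 B=7)
  3. fill(A) -> (A=7 B=7)
  4. pour(A -> B) -> (A=6 B=8)
  5. empty(B) -> (A=6 B=0)
Reached target in 5 moves.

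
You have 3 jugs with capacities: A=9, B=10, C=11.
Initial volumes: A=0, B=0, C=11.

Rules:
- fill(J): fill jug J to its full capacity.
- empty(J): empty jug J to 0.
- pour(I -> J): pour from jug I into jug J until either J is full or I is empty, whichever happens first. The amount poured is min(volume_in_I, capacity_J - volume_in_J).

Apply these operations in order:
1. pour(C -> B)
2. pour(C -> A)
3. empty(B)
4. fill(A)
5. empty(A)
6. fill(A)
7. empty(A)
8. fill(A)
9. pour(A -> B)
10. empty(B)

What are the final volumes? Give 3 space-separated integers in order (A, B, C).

Step 1: pour(C -> B) -> (A=0 B=10 C=1)
Step 2: pour(C -> A) -> (A=1 B=10 C=0)
Step 3: empty(B) -> (A=1 B=0 C=0)
Step 4: fill(A) -> (A=9 B=0 C=0)
Step 5: empty(A) -> (A=0 B=0 C=0)
Step 6: fill(A) -> (A=9 B=0 C=0)
Step 7: empty(A) -> (A=0 B=0 C=0)
Step 8: fill(A) -> (A=9 B=0 C=0)
Step 9: pour(A -> B) -> (A=0 B=9 C=0)
Step 10: empty(B) -> (A=0 B=0 C=0)

Answer: 0 0 0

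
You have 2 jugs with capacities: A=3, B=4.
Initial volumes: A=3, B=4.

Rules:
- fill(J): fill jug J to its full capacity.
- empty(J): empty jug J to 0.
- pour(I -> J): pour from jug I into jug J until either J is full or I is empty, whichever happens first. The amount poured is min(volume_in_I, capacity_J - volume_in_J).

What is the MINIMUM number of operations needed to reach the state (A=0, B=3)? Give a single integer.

BFS from (A=3, B=4). One shortest path:
  1. empty(B) -> (A=3 B=0)
  2. pour(A -> B) -> (A=0 B=3)
Reached target in 2 moves.

Answer: 2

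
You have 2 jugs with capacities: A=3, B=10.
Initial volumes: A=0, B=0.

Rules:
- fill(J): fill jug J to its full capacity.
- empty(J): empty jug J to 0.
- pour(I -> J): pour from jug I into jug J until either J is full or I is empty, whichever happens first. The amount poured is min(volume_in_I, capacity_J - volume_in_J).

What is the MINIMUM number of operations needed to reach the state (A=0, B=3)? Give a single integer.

BFS from (A=0, B=0). One shortest path:
  1. fill(A) -> (A=3 B=0)
  2. pour(A -> B) -> (A=0 B=3)
Reached target in 2 moves.

Answer: 2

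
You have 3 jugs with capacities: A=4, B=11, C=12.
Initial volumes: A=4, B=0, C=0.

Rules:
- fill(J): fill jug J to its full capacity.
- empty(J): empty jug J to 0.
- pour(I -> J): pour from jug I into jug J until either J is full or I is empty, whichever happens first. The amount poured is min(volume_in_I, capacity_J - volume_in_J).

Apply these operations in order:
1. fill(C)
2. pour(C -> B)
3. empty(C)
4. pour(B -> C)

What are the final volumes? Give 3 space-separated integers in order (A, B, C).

Step 1: fill(C) -> (A=4 B=0 C=12)
Step 2: pour(C -> B) -> (A=4 B=11 C=1)
Step 3: empty(C) -> (A=4 B=11 C=0)
Step 4: pour(B -> C) -> (A=4 B=0 C=11)

Answer: 4 0 11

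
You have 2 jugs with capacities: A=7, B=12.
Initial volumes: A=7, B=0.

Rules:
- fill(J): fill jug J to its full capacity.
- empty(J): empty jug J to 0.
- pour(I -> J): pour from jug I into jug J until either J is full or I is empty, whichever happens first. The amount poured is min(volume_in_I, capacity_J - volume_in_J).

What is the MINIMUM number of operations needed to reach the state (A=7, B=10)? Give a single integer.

Answer: 7

Derivation:
BFS from (A=7, B=0). One shortest path:
  1. empty(A) -> (A=0 B=0)
  2. fill(B) -> (A=0 B=12)
  3. pour(B -> A) -> (A=7 B=5)
  4. empty(A) -> (A=0 B=5)
  5. pour(B -> A) -> (A=5 B=0)
  6. fill(B) -> (A=5 B=12)
  7. pour(B -> A) -> (A=7 B=10)
Reached target in 7 moves.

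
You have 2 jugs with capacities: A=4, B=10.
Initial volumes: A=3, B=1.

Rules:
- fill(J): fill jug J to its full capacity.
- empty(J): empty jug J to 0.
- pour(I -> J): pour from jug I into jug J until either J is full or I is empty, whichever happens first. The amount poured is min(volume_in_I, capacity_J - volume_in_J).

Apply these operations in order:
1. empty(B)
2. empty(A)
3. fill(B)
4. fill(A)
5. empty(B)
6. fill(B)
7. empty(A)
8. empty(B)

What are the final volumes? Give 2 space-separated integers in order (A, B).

Step 1: empty(B) -> (A=3 B=0)
Step 2: empty(A) -> (A=0 B=0)
Step 3: fill(B) -> (A=0 B=10)
Step 4: fill(A) -> (A=4 B=10)
Step 5: empty(B) -> (A=4 B=0)
Step 6: fill(B) -> (A=4 B=10)
Step 7: empty(A) -> (A=0 B=10)
Step 8: empty(B) -> (A=0 B=0)

Answer: 0 0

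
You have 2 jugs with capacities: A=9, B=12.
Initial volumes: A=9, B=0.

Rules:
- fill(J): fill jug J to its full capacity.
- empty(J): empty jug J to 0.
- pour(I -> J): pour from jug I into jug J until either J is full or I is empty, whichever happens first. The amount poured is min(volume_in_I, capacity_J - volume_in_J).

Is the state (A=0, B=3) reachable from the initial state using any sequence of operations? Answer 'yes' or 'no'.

BFS from (A=9, B=0):
  1. empty(A) -> (A=0 B=0)
  2. fill(B) -> (A=0 B=12)
  3. pour(B -> A) -> (A=9 B=3)
  4. empty(A) -> (A=0 B=3)
Target reached → yes.

Answer: yes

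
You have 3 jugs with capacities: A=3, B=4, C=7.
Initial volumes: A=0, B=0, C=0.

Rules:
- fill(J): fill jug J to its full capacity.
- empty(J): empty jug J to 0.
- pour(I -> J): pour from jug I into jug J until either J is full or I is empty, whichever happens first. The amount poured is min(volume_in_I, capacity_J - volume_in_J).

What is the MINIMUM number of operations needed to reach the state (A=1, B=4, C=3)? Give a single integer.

Answer: 5

Derivation:
BFS from (A=0, B=0, C=0). One shortest path:
  1. fill(B) -> (A=0 B=4 C=0)
  2. pour(B -> A) -> (A=3 B=1 C=0)
  3. pour(A -> C) -> (A=0 B=1 C=3)
  4. pour(B -> A) -> (A=1 B=0 C=3)
  5. fill(B) -> (A=1 B=4 C=3)
Reached target in 5 moves.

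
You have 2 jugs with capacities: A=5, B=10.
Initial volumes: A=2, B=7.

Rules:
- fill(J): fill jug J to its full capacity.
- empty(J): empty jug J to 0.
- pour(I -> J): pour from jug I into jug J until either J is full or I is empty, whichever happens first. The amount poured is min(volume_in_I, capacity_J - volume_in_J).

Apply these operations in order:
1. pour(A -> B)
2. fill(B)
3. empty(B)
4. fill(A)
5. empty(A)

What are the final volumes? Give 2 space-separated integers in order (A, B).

Answer: 0 0

Derivation:
Step 1: pour(A -> B) -> (A=0 B=9)
Step 2: fill(B) -> (A=0 B=10)
Step 3: empty(B) -> (A=0 B=0)
Step 4: fill(A) -> (A=5 B=0)
Step 5: empty(A) -> (A=0 B=0)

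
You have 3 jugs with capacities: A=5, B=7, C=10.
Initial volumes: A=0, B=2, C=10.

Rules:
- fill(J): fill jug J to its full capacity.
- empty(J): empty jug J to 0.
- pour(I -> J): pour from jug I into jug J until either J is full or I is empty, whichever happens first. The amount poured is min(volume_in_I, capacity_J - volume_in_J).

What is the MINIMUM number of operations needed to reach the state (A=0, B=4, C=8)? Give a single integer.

Answer: 4

Derivation:
BFS from (A=0, B=2, C=10). One shortest path:
  1. pour(B -> A) -> (A=2 B=0 C=10)
  2. pour(C -> B) -> (A=2 B=7 C=3)
  3. pour(B -> A) -> (A=5 B=4 C=3)
  4. pour(A -> C) -> (A=0 B=4 C=8)
Reached target in 4 moves.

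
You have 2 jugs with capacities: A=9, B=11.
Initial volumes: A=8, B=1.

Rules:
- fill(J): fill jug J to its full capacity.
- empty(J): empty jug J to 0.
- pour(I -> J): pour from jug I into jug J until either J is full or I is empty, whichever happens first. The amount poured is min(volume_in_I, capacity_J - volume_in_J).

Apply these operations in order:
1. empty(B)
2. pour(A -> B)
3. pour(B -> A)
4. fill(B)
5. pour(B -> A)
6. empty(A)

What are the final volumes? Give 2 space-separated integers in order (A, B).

Step 1: empty(B) -> (A=8 B=0)
Step 2: pour(A -> B) -> (A=0 B=8)
Step 3: pour(B -> A) -> (A=8 B=0)
Step 4: fill(B) -> (A=8 B=11)
Step 5: pour(B -> A) -> (A=9 B=10)
Step 6: empty(A) -> (A=0 B=10)

Answer: 0 10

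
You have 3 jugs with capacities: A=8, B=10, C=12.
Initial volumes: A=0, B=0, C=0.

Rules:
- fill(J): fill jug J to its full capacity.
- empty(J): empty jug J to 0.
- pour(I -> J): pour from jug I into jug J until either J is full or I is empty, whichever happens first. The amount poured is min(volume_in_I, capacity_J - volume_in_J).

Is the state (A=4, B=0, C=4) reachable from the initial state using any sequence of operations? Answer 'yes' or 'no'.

Answer: yes

Derivation:
BFS from (A=0, B=0, C=0):
  1. fill(A) -> (A=8 B=0 C=0)
  2. fill(B) -> (A=8 B=10 C=0)
  3. pour(A -> C) -> (A=0 B=10 C=8)
  4. pour(B -> A) -> (A=8 B=2 C=8)
  5. pour(A -> C) -> (A=4 B=2 C=12)
  6. pour(C -> B) -> (A=4 B=10 C=4)
  7. empty(B) -> (A=4 B=0 C=4)
Target reached → yes.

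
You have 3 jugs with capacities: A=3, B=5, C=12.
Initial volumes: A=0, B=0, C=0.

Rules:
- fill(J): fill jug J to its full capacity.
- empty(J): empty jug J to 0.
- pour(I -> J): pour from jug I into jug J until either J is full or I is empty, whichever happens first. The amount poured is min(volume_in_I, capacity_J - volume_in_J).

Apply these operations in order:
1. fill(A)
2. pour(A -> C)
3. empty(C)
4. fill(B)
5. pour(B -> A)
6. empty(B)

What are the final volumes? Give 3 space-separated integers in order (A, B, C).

Step 1: fill(A) -> (A=3 B=0 C=0)
Step 2: pour(A -> C) -> (A=0 B=0 C=3)
Step 3: empty(C) -> (A=0 B=0 C=0)
Step 4: fill(B) -> (A=0 B=5 C=0)
Step 5: pour(B -> A) -> (A=3 B=2 C=0)
Step 6: empty(B) -> (A=3 B=0 C=0)

Answer: 3 0 0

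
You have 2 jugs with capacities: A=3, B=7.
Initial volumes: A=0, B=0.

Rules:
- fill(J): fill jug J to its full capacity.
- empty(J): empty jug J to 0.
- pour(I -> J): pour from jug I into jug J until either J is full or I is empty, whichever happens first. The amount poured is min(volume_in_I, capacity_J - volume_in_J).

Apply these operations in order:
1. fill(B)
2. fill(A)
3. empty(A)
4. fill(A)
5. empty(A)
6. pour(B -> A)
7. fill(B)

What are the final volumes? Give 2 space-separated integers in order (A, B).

Step 1: fill(B) -> (A=0 B=7)
Step 2: fill(A) -> (A=3 B=7)
Step 3: empty(A) -> (A=0 B=7)
Step 4: fill(A) -> (A=3 B=7)
Step 5: empty(A) -> (A=0 B=7)
Step 6: pour(B -> A) -> (A=3 B=4)
Step 7: fill(B) -> (A=3 B=7)

Answer: 3 7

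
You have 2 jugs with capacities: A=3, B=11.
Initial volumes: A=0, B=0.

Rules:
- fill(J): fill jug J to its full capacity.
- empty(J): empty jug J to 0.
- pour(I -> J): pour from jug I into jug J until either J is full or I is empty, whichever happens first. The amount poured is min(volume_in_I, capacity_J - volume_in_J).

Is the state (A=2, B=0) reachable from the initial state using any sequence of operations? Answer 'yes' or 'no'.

Answer: yes

Derivation:
BFS from (A=0, B=0):
  1. fill(B) -> (A=0 B=11)
  2. pour(B -> A) -> (A=3 B=8)
  3. empty(A) -> (A=0 B=8)
  4. pour(B -> A) -> (A=3 B=5)
  5. empty(A) -> (A=0 B=5)
  6. pour(B -> A) -> (A=3 B=2)
  7. empty(A) -> (A=0 B=2)
  8. pour(B -> A) -> (A=2 B=0)
Target reached → yes.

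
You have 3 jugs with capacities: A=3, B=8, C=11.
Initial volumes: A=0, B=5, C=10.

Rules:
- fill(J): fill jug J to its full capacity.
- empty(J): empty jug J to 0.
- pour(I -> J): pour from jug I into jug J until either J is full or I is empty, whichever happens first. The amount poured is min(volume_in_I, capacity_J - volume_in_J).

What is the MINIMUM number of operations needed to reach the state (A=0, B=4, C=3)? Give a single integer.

BFS from (A=0, B=5, C=10). One shortest path:
  1. fill(A) -> (A=3 B=5 C=10)
  2. pour(B -> C) -> (A=3 B=4 C=11)
  3. empty(C) -> (A=3 B=4 C=0)
  4. pour(A -> C) -> (A=0 B=4 C=3)
Reached target in 4 moves.

Answer: 4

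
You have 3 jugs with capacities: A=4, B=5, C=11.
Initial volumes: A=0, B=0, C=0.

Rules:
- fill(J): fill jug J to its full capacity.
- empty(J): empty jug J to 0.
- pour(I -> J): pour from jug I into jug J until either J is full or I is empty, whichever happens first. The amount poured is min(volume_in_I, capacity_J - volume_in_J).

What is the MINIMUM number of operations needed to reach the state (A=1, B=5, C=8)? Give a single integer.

Answer: 7

Derivation:
BFS from (A=0, B=0, C=0). One shortest path:
  1. fill(A) -> (A=4 B=0 C=0)
  2. fill(B) -> (A=4 B=5 C=0)
  3. pour(A -> C) -> (A=0 B=5 C=4)
  4. pour(B -> A) -> (A=4 B=1 C=4)
  5. pour(A -> C) -> (A=0 B=1 C=8)
  6. pour(B -> A) -> (A=1 B=0 C=8)
  7. fill(B) -> (A=1 B=5 C=8)
Reached target in 7 moves.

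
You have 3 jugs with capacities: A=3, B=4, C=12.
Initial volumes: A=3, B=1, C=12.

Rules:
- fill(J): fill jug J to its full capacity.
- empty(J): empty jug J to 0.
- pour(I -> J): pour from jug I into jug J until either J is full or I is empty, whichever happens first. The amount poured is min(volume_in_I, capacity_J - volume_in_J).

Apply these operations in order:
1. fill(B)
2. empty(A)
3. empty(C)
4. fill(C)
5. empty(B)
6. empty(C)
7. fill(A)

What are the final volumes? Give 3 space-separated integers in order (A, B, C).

Step 1: fill(B) -> (A=3 B=4 C=12)
Step 2: empty(A) -> (A=0 B=4 C=12)
Step 3: empty(C) -> (A=0 B=4 C=0)
Step 4: fill(C) -> (A=0 B=4 C=12)
Step 5: empty(B) -> (A=0 B=0 C=12)
Step 6: empty(C) -> (A=0 B=0 C=0)
Step 7: fill(A) -> (A=3 B=0 C=0)

Answer: 3 0 0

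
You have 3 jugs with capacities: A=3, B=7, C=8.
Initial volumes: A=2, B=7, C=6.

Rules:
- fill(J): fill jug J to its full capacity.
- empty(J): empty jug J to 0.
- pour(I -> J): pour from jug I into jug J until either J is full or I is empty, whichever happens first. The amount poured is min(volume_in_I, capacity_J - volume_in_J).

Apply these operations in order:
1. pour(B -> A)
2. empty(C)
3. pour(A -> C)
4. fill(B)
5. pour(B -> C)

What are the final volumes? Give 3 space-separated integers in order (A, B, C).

Step 1: pour(B -> A) -> (A=3 B=6 C=6)
Step 2: empty(C) -> (A=3 B=6 C=0)
Step 3: pour(A -> C) -> (A=0 B=6 C=3)
Step 4: fill(B) -> (A=0 B=7 C=3)
Step 5: pour(B -> C) -> (A=0 B=2 C=8)

Answer: 0 2 8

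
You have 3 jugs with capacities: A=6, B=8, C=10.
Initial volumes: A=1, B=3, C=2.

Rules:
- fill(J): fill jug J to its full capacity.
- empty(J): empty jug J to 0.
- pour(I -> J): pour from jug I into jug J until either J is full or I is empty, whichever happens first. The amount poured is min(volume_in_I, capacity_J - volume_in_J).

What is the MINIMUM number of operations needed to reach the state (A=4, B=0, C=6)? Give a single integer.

BFS from (A=1, B=3, C=2). One shortest path:
  1. empty(C) -> (A=1 B=3 C=0)
  2. pour(A -> B) -> (A=0 B=4 C=0)
  3. fill(A) -> (A=6 B=4 C=0)
  4. pour(A -> C) -> (A=0 B=4 C=6)
  5. pour(B -> A) -> (A=4 B=0 C=6)
Reached target in 5 moves.

Answer: 5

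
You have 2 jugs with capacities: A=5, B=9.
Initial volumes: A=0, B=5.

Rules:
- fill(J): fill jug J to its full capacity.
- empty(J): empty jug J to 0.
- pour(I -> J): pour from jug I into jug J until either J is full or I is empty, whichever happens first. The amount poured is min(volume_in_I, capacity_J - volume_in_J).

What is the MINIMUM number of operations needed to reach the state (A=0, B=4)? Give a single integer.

Answer: 3

Derivation:
BFS from (A=0, B=5). One shortest path:
  1. fill(B) -> (A=0 B=9)
  2. pour(B -> A) -> (A=5 B=4)
  3. empty(A) -> (A=0 B=4)
Reached target in 3 moves.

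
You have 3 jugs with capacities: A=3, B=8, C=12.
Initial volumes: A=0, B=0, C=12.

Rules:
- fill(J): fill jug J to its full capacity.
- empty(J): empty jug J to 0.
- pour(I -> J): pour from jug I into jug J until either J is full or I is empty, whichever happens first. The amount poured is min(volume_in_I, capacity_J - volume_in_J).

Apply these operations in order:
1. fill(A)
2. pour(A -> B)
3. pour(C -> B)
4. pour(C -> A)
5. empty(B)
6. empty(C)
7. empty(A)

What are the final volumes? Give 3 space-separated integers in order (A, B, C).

Answer: 0 0 0

Derivation:
Step 1: fill(A) -> (A=3 B=0 C=12)
Step 2: pour(A -> B) -> (A=0 B=3 C=12)
Step 3: pour(C -> B) -> (A=0 B=8 C=7)
Step 4: pour(C -> A) -> (A=3 B=8 C=4)
Step 5: empty(B) -> (A=3 B=0 C=4)
Step 6: empty(C) -> (A=3 B=0 C=0)
Step 7: empty(A) -> (A=0 B=0 C=0)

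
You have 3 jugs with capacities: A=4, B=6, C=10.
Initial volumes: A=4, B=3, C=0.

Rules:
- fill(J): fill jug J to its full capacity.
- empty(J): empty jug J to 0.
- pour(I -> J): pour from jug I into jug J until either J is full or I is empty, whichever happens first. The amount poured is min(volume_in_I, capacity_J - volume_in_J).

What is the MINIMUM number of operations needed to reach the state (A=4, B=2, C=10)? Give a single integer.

BFS from (A=4, B=3, C=0). One shortest path:
  1. empty(A) -> (A=0 B=3 C=0)
  2. fill(B) -> (A=0 B=6 C=0)
  3. fill(C) -> (A=0 B=6 C=10)
  4. pour(B -> A) -> (A=4 B=2 C=10)
Reached target in 4 moves.

Answer: 4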